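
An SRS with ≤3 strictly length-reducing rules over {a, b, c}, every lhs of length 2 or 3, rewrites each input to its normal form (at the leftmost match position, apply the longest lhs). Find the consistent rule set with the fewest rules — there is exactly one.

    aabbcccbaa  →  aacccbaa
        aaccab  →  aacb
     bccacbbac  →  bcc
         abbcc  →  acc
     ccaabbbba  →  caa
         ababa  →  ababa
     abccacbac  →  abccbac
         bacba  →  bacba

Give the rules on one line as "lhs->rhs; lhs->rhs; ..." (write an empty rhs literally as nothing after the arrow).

  | aabbcccbaa => aacccbaa
  | aaccab => aacb
  | bccacbbac => bccbbac => bccac => bcc
  | abbcc => acc

bb->; cca->c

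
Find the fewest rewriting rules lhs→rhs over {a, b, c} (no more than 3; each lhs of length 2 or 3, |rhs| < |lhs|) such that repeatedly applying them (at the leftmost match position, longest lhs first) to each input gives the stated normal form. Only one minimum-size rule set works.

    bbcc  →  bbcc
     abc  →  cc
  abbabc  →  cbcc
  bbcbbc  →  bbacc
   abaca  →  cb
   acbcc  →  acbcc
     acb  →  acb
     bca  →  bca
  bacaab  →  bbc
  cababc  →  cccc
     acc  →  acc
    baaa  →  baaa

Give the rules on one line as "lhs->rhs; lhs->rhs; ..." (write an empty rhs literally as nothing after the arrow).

  | bbcc
  | abc => cc
  | abbabc => cbabc => cbcc
  | bbcbbc => bbacc

ab->c; aca->b; cbb->ac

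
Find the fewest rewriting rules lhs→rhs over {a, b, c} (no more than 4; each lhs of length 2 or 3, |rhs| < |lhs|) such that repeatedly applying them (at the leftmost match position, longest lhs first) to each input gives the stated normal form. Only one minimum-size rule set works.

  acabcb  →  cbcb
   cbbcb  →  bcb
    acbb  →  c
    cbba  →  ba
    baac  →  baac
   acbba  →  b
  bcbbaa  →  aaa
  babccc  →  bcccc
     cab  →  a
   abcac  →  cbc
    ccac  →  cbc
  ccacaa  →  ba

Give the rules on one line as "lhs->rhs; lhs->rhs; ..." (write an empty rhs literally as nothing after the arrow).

ab->c; bb->a; ca->b

  | acabcb => abbcb => cbcb
  | cbbcb => cacb => bcb
  | acbb => aca => ab => c
  | cbba => caa => ba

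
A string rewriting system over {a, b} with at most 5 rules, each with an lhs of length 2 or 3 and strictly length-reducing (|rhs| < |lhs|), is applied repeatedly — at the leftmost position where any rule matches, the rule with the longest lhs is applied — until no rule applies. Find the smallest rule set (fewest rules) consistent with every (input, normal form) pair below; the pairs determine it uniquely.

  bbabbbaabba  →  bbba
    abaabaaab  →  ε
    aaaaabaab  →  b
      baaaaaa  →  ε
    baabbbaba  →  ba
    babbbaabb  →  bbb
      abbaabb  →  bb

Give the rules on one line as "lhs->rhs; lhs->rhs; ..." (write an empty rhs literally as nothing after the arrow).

aa->; ab->; baa->; bab->aa

  | bbabbbaabba => baabbaabba => bbaabba => bbba
  | abaabaaab => aabaaab => baaab => ab => ε
  | aaaaabaab => aaabaab => abaab => aab => b
  | baaaaaa => aaaa => aa => ε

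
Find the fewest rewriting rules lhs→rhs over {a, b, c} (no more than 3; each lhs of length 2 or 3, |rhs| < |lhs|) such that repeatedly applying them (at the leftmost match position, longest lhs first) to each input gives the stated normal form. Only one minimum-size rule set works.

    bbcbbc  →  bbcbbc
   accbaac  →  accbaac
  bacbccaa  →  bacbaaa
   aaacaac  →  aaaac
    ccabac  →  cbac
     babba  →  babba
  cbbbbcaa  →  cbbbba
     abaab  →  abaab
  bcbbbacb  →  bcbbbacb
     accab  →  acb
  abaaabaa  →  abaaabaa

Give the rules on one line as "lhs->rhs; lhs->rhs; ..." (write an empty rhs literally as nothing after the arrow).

  | bbcbbc
  | accbaac
  | bacbccaa => bacbaaa
  | aaacaac => aaaac

bcc->ba; ca->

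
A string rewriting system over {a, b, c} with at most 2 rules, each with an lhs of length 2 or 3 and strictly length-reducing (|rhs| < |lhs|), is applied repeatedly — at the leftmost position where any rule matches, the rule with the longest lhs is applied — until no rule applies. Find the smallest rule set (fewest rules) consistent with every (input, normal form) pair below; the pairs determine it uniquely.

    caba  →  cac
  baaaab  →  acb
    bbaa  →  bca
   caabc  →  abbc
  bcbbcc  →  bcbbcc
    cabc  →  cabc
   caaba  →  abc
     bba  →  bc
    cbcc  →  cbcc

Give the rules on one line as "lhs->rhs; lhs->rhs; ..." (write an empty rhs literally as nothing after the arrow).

  | caba => cac
  | baaaab => caaab => abab => acb
  | bbaa => bca
  | caabc => abbc

ba->c; caa->ab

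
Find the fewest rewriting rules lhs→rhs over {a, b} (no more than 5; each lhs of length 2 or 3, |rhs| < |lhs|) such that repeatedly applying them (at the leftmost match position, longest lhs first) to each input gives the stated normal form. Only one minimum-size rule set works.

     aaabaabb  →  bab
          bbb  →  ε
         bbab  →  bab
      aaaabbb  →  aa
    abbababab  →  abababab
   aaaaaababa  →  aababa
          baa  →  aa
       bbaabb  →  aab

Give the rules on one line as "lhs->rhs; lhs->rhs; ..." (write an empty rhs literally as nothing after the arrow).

aaa->ba; baa->aa; bb->b; bbb->

  | aaabaabb => babaabb => baaabb => aaabb => babb => bab
  | bbb => ε
  | bbab => bab
  | aaaabbb => baabbb => aabbb => aa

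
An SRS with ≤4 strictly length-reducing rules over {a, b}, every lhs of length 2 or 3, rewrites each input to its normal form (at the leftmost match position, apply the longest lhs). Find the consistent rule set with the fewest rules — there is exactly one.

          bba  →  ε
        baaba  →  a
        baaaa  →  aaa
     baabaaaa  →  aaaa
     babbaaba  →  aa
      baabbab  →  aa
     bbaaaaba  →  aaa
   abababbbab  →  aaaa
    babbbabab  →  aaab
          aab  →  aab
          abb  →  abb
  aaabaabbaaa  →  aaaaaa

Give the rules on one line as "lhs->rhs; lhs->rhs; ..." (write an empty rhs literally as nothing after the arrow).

  | bba => ba => ε
  | baaba => aba => a
  | baaaa => aaa
  | baabaaaa => abaaaa => aaaa

ba->; bab->a; bba->ba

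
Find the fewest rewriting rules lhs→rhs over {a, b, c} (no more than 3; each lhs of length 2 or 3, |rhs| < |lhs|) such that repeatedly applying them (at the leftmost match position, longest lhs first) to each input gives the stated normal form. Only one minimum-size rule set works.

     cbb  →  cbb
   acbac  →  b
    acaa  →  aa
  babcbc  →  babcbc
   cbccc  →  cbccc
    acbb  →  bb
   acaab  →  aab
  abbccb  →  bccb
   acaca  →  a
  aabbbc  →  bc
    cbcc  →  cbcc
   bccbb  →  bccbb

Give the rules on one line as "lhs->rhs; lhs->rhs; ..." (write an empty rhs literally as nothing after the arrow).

  | cbb
  | acbac => bac => b
  | acaa => aa
  | babcbc

abb->b; ac->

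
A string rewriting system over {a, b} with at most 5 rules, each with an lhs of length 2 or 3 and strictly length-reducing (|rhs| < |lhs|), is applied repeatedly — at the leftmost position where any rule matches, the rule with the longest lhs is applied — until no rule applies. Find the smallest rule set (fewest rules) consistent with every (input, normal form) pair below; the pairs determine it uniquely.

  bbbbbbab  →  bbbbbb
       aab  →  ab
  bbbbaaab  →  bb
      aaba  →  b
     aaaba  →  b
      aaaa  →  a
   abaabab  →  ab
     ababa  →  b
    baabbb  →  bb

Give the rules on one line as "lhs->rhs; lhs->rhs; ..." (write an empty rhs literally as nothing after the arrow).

aa->a; aba->b; bab->; bba->b

  | bbbbbbab => bbbbbb
  | aab => ab
  | bbbbaaab => bbbaab => bbab => bb
  | aaba => aba => b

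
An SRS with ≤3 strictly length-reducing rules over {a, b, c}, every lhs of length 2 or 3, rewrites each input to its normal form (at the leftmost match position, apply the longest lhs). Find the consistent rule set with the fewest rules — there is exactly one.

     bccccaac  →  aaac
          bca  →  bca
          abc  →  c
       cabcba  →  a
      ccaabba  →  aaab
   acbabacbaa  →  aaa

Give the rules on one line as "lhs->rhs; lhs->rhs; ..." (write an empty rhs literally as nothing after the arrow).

abc->c; ba->; cc->a

  | bccccaac => baccaac => ccaac => aaac
  | bca
  | abc => c
  | cabcba => ccba => aba => a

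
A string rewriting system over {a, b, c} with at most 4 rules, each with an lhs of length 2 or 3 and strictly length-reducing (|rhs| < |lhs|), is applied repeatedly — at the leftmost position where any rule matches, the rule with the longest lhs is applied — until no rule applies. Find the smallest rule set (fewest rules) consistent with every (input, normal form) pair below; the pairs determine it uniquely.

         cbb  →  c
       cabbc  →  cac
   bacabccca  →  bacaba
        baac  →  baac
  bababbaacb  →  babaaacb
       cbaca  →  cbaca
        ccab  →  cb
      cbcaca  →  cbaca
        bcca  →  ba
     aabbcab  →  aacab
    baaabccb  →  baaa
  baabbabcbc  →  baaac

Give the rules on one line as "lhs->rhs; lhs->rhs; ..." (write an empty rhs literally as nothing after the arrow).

bb->; bc->b; cca->c

  | cbb => c
  | cabbc => cac
  | bacabccca => bacabcca => bacabca => bacaba
  | baac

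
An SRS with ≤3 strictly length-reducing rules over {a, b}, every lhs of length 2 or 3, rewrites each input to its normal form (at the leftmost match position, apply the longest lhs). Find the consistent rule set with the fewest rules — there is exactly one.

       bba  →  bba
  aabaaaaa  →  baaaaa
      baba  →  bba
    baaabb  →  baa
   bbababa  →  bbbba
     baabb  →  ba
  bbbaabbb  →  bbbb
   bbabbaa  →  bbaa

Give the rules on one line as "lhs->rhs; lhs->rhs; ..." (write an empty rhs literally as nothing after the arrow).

ab->b; abb->

  | bba
  | aabaaaaa => abaaaaa => baaaaa
  | baba => bba
  | baaabb => baa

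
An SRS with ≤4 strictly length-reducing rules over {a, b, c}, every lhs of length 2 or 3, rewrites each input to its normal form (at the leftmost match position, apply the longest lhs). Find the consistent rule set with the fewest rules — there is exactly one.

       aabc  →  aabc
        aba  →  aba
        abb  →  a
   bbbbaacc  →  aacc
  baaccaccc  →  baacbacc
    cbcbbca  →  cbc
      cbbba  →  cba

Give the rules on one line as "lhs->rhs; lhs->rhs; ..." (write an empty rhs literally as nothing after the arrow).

  | aabc
  | aba
  | abb => a
  | bbbbaacc => bbaacc => aacc

bb->; ca->; cac->ba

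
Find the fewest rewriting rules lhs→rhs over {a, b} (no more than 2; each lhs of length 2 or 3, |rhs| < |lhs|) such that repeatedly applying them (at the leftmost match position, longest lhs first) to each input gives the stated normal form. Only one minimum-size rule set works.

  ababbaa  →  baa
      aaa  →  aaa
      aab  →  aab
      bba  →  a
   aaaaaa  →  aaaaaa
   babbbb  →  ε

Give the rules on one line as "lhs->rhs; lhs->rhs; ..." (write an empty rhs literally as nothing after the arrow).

  | ababbaa => abbaa => baa
  | aaa
  | aab
  | bba => a

abb->b; bb->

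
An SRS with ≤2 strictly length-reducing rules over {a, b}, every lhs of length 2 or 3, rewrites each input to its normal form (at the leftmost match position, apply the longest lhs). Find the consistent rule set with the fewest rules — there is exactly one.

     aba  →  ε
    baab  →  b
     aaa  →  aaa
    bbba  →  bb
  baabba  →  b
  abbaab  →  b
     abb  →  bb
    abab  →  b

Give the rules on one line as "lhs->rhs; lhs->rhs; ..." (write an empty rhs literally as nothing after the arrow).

  | aba => ba => ε
  | baab => ab => b
  | aaa
  | bbba => bb

ab->b; ba->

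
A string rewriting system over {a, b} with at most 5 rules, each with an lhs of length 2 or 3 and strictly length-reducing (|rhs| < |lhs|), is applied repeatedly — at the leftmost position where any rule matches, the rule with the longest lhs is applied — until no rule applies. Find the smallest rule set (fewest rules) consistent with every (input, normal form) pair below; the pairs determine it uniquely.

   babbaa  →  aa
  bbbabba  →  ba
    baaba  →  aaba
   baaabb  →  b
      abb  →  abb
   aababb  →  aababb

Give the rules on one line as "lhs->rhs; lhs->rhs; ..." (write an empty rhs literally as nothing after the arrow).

aaa->b; baa->aa; bba->; bbb->b

  | babbaa => baa => aa
  | bbbabba => babba => ba
  | baaba => aaba
  | baaabb => aaabb => bbb => b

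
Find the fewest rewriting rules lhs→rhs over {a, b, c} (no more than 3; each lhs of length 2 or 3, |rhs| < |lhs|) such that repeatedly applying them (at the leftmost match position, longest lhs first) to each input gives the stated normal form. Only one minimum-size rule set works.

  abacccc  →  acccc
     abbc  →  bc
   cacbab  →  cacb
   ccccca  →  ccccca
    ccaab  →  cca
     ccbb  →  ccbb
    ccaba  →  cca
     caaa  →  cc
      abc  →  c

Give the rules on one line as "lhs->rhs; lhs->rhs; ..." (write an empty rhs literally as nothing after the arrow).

aaa->c; ab->

  | abacccc => acccc
  | abbc => bc
  | cacbab => cacb
  | ccccca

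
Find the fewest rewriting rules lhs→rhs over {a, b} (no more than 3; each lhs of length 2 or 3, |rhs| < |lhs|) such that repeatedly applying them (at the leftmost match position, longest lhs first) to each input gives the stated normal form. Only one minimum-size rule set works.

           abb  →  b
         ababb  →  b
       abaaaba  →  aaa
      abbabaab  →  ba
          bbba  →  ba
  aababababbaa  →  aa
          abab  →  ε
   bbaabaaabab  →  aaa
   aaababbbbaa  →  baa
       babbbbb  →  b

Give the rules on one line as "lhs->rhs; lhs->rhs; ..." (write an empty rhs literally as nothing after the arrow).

  | abb => b
  | ababb => abb => b
  | abaaaba => aaaba => aaa
  | abbabaab => babaab => baab => ba

ab->; bb->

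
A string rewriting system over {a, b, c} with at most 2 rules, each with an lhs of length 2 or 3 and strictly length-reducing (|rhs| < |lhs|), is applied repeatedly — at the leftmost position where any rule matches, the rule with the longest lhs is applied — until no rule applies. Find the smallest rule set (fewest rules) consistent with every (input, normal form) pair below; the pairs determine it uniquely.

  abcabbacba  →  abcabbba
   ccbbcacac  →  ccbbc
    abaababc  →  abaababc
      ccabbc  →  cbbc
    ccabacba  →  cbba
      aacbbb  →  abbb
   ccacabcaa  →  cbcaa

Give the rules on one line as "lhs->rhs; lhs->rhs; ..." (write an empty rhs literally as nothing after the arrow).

ac->; cca->c

  | abcabbacba => abcabbba
  | ccbbcacac => ccbbcac => ccbbc
  | abaababc
  | ccabbc => cbbc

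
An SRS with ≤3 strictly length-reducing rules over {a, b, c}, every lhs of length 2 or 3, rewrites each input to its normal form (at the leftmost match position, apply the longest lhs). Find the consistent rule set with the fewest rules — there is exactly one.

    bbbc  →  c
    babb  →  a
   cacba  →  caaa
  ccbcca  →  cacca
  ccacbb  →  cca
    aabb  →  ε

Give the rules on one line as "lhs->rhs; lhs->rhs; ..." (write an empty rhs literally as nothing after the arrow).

ab->; bb->a; cb->a

  | bbbc => abc => c
  | babb => bb => a
  | cacba => caaa
  | ccbcca => cacca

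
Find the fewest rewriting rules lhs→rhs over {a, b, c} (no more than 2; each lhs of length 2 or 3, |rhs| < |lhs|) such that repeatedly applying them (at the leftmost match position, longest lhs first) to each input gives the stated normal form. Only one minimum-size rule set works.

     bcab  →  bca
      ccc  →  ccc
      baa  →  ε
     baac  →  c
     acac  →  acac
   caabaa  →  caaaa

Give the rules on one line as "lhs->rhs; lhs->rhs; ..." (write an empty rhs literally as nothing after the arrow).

  | bcab => bca
  | ccc
  | baa => ε
  | baac => c

ab->a; baa->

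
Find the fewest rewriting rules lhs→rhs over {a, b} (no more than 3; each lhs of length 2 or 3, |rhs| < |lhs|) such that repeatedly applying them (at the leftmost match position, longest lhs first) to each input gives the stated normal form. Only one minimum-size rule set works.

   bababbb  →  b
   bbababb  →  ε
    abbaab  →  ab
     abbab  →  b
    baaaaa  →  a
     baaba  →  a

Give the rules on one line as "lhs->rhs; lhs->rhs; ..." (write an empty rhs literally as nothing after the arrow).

  | bababbb => ababbb => aabbb => bbb => b
  | bbababb => ababb => aabb => bb => ε
  | abbaab => aaab => ab
  | abbab => aab => b

aa->; ba->a; bb->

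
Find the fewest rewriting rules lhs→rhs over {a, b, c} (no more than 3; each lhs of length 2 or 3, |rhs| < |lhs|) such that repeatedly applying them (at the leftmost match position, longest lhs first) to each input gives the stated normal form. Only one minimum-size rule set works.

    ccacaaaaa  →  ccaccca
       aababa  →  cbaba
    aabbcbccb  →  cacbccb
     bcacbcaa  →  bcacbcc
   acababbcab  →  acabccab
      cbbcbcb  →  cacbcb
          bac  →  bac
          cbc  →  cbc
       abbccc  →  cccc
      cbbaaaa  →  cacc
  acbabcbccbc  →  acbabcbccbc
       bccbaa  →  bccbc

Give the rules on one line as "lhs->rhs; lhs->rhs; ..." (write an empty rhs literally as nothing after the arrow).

aa->c; bbc->ac

  | ccacaaaaa => ccaccaaa => ccaccca
  | aababa => cbaba
  | aabbcbccb => cbbcbccb => cacbccb
  | bcacbcaa => bcacbcc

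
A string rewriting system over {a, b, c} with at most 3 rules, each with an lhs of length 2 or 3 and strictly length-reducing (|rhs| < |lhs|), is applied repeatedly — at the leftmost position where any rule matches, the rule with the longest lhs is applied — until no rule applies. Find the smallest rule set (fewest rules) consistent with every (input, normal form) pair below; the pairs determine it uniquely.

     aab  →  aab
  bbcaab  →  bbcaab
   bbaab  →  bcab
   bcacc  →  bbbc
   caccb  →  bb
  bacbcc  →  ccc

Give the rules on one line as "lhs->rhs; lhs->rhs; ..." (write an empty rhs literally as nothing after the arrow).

ba->c; cac->bb; cb->

  | aab
  | bbcaab
  | bbaab => bcab
  | bcacc => bbbc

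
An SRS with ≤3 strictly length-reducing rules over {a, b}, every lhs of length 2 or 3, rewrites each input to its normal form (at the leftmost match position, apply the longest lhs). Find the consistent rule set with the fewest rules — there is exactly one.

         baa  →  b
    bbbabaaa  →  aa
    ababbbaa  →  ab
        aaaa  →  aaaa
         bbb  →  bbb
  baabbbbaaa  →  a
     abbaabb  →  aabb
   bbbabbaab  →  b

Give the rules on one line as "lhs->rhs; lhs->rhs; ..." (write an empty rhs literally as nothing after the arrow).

ba->b; bab->b; bba->

  | baa => ba => b
  | bbbabaaa => bbaaa => aa
  | ababbbaa => abbbaa => aba => ab
  | aaaa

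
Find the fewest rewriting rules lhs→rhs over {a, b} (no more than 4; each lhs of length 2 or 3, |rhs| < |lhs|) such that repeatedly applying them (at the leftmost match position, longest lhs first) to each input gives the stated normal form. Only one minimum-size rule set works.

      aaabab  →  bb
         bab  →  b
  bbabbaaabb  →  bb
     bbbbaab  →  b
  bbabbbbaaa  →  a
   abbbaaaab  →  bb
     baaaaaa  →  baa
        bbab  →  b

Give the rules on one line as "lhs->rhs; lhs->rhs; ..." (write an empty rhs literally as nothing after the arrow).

  | aaabab => bbbab => bb
  | bab => b
  | bbabbaaabb => bbaaabb => aabb => aaa => bb
  | bbbbaab => bbab => b

aaa->bb; abb->aa; bab->b; bba->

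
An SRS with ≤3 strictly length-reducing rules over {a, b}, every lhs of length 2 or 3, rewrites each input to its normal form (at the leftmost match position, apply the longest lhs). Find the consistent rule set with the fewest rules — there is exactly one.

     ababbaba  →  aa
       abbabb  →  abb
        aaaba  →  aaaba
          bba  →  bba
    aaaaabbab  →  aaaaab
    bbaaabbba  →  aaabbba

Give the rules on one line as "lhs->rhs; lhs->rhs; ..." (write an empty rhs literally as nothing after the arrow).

  | ababbaba => ababa => aa
  | abbabb => abb
  | aaaba
  | bba

baa->aa; bab->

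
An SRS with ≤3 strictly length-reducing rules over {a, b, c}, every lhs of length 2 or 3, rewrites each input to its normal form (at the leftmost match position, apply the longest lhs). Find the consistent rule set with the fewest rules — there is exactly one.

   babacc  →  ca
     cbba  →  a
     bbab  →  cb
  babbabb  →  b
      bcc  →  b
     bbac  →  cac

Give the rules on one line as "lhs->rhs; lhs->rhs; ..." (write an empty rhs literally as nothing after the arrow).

  | babacc => bbacc => cacc => ca
  | cbba => cca => a
  | bbab => cab => cb
  | babbabb => bbbabb => cbabb => cbbb => ccb => b

ab->b; bb->c; cc->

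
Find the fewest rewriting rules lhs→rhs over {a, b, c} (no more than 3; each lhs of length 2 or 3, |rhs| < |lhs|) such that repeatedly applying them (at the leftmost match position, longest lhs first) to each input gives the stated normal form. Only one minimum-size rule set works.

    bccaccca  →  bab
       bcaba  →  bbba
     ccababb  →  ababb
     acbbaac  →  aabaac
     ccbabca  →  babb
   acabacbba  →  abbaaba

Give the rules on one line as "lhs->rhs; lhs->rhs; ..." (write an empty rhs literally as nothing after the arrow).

ca->b; cb->a

  | bccaccca => bcbccca => baccca => baccb => baca => bab
  | bcaba => bbba
  | ccababb => cbbabb => ababb
  | acbbaac => aabaac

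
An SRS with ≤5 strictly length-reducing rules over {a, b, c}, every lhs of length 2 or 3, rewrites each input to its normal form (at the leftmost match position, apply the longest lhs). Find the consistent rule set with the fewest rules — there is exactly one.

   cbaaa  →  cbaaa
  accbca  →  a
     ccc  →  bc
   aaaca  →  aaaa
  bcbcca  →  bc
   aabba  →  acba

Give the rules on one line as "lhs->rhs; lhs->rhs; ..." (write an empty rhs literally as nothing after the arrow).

aab->ac; bba->; ca->a; cc->b

  | cbaaa
  | accbca => abbca => abba => a
  | ccc => bc
  | aaaca => aaaa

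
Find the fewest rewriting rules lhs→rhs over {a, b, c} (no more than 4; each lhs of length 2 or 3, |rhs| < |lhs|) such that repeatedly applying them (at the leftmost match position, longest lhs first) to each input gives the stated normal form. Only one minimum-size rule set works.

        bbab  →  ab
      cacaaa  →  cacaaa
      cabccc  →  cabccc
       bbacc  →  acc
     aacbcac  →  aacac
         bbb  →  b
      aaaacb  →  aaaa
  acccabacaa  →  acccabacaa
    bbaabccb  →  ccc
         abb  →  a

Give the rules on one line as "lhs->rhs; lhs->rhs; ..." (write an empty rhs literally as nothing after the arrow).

aab->cc; bb->; cb->

  | bbab => ab
  | cacaaa
  | cabccc
  | bbacc => acc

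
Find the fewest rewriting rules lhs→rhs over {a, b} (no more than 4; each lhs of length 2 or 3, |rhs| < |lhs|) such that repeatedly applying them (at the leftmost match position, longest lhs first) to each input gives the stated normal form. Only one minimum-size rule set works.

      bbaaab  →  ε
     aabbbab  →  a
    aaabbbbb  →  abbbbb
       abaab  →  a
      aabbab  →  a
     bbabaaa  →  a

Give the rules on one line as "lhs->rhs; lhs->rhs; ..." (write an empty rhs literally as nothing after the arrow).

aa->a; bab->; bba->ba

  | bbaaab => baaab => baab => bab => ε
  | aabbbab => abbbab => abbab => abab => a
  | aaabbbbb => aabbbbb => abbbbb
  | abaab => abab => a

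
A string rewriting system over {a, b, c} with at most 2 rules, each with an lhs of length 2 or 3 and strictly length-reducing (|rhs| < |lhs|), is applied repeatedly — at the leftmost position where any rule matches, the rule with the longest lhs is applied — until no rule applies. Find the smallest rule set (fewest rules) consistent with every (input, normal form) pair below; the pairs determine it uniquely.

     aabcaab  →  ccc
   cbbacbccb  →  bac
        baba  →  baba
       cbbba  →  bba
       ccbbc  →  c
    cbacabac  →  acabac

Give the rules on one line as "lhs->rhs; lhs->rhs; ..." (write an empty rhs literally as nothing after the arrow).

  | aabcaab => ccaab => ccc
  | cbbacbccb => bacbccb => baccb => bac
  | baba
  | cbbba => bba

aab->c; cb->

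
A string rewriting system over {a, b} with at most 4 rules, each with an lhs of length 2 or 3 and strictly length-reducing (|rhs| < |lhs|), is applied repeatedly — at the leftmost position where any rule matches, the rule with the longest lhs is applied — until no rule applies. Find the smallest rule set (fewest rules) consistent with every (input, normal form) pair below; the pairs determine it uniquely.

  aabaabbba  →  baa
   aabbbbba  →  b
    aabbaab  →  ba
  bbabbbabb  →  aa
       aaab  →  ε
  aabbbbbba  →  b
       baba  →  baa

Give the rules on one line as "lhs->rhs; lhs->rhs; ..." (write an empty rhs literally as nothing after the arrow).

aaa->b; ab->a; bb->

  | aabaabbba => aaaabbba => babbba => babba => baba => baa
  | aabbbbba => aabbbba => aabbba => aabba => aaba => aaa => b
  | aabbaab => aabaab => aaaab => bab => ba
  | bbabbbabb => abbbabb => abbabb => ababb => aabb => aab => aa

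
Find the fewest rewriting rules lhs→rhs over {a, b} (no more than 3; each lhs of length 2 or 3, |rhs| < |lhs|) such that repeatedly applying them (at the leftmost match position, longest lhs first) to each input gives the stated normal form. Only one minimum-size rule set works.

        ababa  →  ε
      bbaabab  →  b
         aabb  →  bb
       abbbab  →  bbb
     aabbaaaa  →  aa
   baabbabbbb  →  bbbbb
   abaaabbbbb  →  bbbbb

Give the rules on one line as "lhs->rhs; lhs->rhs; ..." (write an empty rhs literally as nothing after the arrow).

ab->b; ba->

  | ababa => baba => ba => ε
  | bbaabab => babab => bab => b
  | aabb => abb => bb
  | abbbab => bbbab => bbb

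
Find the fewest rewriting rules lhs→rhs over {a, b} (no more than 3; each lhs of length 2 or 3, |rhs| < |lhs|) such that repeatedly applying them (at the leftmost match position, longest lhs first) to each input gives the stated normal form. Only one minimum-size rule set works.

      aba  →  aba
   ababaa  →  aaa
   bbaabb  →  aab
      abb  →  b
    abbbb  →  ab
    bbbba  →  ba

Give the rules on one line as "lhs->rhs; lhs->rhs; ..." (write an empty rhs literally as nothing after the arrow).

  | aba
  | ababaa => aaa
  | bbaabb => aaabb => aab
  | abb => b

abb->b; bab->; bb->a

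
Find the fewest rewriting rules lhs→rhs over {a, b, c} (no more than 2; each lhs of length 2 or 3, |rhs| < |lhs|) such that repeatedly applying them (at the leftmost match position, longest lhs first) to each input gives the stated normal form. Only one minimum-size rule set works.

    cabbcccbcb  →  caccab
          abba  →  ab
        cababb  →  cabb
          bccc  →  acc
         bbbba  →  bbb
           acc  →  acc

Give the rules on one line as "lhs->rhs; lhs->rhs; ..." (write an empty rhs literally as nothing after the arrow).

ba->; bc->a

  | cabbcccbcb => cabaccbcb => caccbcb => caccab
  | abba => ab
  | cababb => cabb
  | bccc => acc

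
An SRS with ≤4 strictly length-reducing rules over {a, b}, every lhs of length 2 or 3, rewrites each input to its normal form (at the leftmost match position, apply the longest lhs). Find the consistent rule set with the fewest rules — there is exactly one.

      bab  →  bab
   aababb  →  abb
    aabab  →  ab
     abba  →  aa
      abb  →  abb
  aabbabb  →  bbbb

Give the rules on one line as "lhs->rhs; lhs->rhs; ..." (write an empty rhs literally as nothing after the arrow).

aaa->bb; aba->; bba->a

  | bab
  | aababb => abb
  | aabab => ab
  | abba => aa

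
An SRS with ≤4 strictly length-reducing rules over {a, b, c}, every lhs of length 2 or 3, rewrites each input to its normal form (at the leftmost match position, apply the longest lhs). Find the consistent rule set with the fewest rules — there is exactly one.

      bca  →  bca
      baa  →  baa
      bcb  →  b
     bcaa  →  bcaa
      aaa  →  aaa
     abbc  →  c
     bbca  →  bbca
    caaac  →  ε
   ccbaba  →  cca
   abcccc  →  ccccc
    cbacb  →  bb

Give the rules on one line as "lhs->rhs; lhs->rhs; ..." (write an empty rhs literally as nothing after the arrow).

  | bca
  | baa
  | bcb => b
  | bcaa

ab->c; ac->b; cb->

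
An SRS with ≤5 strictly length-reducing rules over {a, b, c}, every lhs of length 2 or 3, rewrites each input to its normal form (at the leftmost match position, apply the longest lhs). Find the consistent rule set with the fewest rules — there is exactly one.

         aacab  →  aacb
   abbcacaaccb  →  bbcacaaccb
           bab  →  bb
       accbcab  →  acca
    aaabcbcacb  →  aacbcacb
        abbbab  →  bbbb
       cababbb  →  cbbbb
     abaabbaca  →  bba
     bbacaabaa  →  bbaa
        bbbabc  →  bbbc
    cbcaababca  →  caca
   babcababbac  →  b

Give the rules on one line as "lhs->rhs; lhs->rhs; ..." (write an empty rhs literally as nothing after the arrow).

ab->b; abc->c; bac->; bcb->a

  | aacab => aacb
  | abbcacaaccb => bbcacaaccb
  | bab => bb
  | accbcab => accbcb => acca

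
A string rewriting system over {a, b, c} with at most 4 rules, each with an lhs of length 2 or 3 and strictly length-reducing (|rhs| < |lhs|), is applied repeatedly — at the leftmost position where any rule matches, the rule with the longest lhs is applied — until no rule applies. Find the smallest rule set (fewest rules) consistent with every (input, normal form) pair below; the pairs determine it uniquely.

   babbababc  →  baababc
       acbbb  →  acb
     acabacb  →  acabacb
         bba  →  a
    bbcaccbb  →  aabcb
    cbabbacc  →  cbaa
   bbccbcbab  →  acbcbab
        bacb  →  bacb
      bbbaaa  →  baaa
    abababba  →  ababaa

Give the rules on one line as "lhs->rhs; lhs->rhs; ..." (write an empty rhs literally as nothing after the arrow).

  | babbababc => baababc
  | acbbb => acb
  | acabacb
  | bba => a

bb->; bbc->a; cc->; ccb->bc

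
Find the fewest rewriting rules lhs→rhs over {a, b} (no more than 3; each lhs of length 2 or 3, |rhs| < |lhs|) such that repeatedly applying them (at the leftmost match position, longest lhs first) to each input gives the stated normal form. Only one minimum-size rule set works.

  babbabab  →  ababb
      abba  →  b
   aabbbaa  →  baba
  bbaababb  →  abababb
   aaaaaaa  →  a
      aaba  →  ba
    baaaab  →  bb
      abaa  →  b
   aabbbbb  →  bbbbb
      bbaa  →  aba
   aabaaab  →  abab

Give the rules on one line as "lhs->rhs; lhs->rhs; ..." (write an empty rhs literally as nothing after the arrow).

  | babbabab => baabbab => abbbab => ababb
  | abba => aab => b
  | aabbbaa => bbbaa => baba
  | bbaababb => abababb

aa->; baa->ab; bba->ab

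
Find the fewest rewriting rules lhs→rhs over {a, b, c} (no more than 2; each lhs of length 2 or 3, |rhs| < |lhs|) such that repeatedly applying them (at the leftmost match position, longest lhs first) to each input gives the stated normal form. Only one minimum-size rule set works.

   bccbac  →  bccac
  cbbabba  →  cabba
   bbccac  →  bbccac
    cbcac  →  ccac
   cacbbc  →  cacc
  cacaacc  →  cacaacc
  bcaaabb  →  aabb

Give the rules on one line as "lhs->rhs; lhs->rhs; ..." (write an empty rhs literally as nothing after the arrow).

  | bccbac => bccac
  | cbbabba => cbabba => cabba
  | bbccac
  | cbcac => ccac

bca->; cb->c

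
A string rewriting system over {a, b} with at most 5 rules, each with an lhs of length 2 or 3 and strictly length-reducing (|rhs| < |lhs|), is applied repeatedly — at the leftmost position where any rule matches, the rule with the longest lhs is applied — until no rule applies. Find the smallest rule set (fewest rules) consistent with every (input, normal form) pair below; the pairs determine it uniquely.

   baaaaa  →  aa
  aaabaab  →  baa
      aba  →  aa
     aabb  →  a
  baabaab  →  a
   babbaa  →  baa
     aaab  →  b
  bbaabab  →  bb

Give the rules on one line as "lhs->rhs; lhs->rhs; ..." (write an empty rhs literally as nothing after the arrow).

  | baaaaa => babaa => aa
  | aaabaab => abbaab => baab => baa
  | aba => aa
  | aabb => ab => a

aaa->ab; ab->a; abb->b; bab->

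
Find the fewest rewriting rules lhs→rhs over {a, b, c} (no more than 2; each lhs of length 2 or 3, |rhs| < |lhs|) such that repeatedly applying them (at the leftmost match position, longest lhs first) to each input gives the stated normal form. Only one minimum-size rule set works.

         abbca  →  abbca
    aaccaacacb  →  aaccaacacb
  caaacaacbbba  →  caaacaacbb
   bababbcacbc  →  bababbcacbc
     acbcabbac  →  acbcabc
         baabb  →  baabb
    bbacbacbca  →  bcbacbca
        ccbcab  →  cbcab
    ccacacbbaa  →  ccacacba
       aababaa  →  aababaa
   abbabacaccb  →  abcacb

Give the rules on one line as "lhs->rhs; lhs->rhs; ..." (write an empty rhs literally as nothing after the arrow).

  | abbca
  | aaccaacacb
  | caaacaacbbba => caaacaacbb
  | bababbcacbc

bba->b; ccb->cb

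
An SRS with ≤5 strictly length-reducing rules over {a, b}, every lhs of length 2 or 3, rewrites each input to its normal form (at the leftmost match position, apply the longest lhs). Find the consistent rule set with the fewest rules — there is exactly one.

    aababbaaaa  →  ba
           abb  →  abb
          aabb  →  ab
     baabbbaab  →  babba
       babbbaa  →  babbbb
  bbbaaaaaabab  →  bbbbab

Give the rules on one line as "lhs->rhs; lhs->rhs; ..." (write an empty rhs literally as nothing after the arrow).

  | aababbaaaa => aabbaaaa => abaaaa => baaaa => ba
  | abb
  | aabb => ab
  | baabbbaab => babbaab => babba

aa->b; aaa->; aab->a; aba->ba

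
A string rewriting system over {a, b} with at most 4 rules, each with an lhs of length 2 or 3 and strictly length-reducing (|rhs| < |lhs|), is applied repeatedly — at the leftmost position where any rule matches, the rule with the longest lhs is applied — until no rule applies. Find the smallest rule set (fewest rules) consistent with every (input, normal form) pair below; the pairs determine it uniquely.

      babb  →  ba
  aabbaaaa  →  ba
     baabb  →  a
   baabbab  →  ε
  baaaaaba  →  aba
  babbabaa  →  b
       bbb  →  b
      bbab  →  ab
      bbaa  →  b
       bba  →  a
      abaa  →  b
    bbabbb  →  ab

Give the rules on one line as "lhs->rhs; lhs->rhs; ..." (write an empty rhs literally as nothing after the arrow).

  | babb => ba
  | aabbaaaa => bbbaaaa => baaaa => aaa => ba
  | baabb => abb => a
  | baabbab => abbab => aab => bb => ε

aa->b; baa->a; bb->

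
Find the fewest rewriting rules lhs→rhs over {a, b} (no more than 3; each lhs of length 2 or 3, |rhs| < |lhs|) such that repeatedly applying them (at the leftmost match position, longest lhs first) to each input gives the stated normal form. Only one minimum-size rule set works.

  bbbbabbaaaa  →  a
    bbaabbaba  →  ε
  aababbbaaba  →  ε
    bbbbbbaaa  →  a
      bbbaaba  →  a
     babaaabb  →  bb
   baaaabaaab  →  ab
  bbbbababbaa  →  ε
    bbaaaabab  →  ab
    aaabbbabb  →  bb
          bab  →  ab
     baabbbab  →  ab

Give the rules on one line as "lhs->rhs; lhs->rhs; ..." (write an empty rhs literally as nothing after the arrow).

  | bbbbabbaaaa => bbbabbaaaa => bbabbaaaa => babbaaaa => abbaaaa => abaaaa => aaaaa => aaa => a
  | bbaabbaba => baabbaba => aabbaba => bbaba => baba => aba => aa => ε
  | aababbbaaba => babbbaaba => abbbaaba => abbaaba => abaaba => aaaba => aba => aa => ε
  | bbbbbbaaa => bbbbbaaa => bbbbaaa => bbbaaa => bbaaa => baaa => aaa => a

aa->; ba->a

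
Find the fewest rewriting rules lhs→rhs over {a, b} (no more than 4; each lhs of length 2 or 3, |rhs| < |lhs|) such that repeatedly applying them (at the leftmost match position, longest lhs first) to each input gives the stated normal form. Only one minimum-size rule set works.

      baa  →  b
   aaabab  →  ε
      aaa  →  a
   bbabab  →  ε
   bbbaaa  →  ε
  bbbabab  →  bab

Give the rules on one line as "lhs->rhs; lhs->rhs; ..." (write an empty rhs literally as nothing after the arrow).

  | baa => b
  | aaabab => abab => bb => ε
  | aaa => a
  | bbabab => abab => bb => ε

aa->; aba->b; bb->; bbb->a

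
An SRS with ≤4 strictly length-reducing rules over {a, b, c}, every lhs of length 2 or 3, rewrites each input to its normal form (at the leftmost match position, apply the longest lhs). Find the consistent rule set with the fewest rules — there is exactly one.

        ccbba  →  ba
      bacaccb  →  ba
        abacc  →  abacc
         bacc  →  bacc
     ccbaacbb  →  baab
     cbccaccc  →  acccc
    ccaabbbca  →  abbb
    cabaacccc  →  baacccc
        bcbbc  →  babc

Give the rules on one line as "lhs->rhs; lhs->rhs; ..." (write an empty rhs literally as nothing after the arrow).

  | ccbba => caba => ba
  | bacaccb => baccb => baca => ba
  | abacc
  | bacc

ca->; caa->b; cb->a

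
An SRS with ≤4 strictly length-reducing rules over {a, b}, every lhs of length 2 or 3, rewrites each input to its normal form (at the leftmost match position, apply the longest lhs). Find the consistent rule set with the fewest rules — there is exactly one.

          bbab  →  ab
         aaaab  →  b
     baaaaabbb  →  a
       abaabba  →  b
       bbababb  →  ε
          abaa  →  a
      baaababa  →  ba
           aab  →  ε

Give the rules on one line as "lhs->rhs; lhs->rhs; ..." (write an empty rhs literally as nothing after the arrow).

aa->b; bab->a; bb->

  | bbab => ab
  | aaaab => baab => bbb => b
  | baaaaabbb => bbaaabbb => aaabbb => babbb => abb => a
  | abaabba => abbbba => abba => aa => b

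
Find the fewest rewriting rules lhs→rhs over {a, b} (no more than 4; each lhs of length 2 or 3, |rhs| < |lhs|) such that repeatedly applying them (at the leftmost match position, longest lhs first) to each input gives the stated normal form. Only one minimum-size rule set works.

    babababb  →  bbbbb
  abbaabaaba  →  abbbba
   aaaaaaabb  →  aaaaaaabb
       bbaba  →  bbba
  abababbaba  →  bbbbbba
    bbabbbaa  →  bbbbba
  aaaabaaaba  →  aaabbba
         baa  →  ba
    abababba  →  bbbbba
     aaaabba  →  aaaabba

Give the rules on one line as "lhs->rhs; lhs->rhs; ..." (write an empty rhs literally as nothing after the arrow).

aba->bb; baa->ba; bab->bb

  | babababb => bbababb => bbbabb => bbbbb
  | abbaabaaba => abbabaaba => abbbaaba => abbbaba => abbbba
  | aaaaaaabb
  | bbaba => bbba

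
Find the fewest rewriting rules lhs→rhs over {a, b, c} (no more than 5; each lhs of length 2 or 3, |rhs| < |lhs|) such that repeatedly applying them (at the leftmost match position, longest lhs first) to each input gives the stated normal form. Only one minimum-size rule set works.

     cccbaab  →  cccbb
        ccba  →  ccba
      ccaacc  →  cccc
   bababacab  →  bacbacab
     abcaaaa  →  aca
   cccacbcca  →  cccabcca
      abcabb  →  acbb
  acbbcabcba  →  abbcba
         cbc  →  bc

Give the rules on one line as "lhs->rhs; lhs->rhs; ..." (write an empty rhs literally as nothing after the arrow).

  | cccbaab => cccbb
  | ccba
  | ccaacc => cccc
  | bababacab => bacbacab

aa->; aba->ac; bca->c; cbc->bc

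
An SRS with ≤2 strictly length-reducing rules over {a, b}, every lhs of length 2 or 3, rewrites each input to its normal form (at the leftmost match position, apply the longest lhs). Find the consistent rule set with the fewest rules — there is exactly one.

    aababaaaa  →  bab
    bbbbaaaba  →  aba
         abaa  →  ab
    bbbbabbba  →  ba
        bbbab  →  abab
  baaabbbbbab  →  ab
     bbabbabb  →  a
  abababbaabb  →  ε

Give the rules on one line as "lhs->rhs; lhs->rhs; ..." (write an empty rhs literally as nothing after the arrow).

aa->; bb->a

  | aababaaaa => babaaaa => babaa => bab
  | bbbbaaaba => abbaaaba => aaaaaba => aaaba => aba
  | abaa => ab
  | bbbbabbba => abbabbba => aaabbba => abbba => aaba => ba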